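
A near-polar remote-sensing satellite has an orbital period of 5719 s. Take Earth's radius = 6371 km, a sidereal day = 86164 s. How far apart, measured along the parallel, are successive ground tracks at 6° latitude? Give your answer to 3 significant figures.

2640 km

Node shift per orbit = (5719.0/86164) × 360° = 23.89°.
Equatorial spacing = 23.89 × 111.2 km/° = 2657 km.
At 6° latitude, spacing = 2657 × cos(6°) = 2642 km.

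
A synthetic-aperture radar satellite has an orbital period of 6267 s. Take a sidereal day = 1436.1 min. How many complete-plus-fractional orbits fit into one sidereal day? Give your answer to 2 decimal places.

Orbits per sidereal day = 86166 / 6267.0 = 13.749.

13.75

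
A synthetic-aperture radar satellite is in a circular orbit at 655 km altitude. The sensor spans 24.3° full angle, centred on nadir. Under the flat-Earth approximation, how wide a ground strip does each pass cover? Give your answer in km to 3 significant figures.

Half-angle = 24.3°/2 = 12.15°.
Swath width ≈ 2h·tan(θ/2) = 2 × 655 × tan(12.15°) = 282.0 km.

282 km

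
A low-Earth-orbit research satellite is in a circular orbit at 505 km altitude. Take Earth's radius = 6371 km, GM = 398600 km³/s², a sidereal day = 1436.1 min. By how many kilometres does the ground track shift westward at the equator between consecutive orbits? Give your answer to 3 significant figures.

2640 km

Semi-major axis a = 6371 + 505 = 6876 km. Period T = 2π√(a³/μ) = 2π√(6876³/398600) = 5674.3 s = 94.57 min.
During one orbit Earth rotates (5674.3 / 86166) × 360° = 23.71°.
At the equator that is 23.71° × (2π·6371/360) km/° = 23.71 × 111.2 = 2636 km.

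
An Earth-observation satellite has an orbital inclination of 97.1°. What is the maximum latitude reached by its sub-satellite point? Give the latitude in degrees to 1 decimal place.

Retrograde orbit: the ground track reaches ±(180° − i) = ±(180 − 97.1) = ±82.9°.

82.9°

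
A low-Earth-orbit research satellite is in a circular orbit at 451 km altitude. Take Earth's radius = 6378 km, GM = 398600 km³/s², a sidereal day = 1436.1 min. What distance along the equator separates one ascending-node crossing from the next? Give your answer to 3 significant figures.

Semi-major axis a = 6378 + 451 = 6829 km. Period T = 2π√(a³/μ) = 2π√(6829³/398600) = 5616.3 s = 93.60 min.
During one orbit Earth rotates (5616.3 / 86166) × 360° = 23.46°.
At the equator that is 23.46° × (2π·6378/360) km/° = 23.46 × 111.3 = 2612 km.

2610 km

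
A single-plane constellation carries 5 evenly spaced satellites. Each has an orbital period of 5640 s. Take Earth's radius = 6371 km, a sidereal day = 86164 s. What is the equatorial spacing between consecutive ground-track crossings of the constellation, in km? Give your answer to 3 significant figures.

524 km

Single-satellite node shift = (5640.0/86164) × 360° = 23.56°.
With 5 satellites evenly phased, successive equator crossings are 23.56/5 = 4.713° apart.
That is 4.713 × 111.2 = 524 km at the equator.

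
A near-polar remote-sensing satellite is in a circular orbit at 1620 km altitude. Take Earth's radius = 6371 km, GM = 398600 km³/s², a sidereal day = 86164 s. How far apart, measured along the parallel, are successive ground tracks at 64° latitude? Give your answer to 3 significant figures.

1450 km

Semi-major axis a = 6371 + 1620 = 7991 km. Period T = 2π√(a³/μ) = 2π√(7991³/398600) = 7109.1 s = 118.48 min.
Node shift per orbit = (7109.1/86164) × 360° = 29.70°.
Equatorial spacing = 29.70 × 111.2 km/° = 3303 km.
At 64° latitude, spacing = 3303 × cos(64°) = 1448 km.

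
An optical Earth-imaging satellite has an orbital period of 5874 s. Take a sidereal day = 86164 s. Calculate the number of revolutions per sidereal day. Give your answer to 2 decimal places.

14.67

Orbits per sidereal day = 86164 / 5874.0 = 14.669.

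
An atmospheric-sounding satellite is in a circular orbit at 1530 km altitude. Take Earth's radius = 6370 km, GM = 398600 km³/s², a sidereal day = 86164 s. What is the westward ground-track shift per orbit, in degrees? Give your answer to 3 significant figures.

Semi-major axis a = 6370 + 1530 = 7900 km. Period T = 2π√(a³/μ) = 2π√(7900³/398600) = 6988.0 s = 116.47 min.
During one orbit Earth rotates (6988.0 / 86164) × 360° = 29.20°.

29.2°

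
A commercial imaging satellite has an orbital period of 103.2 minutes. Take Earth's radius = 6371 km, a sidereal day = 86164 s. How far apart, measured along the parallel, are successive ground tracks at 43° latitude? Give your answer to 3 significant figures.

2100 km

T = 103.2 min = 6192.0 s.
Node shift per orbit = (6192.0/86164) × 360° = 25.87°.
Equatorial spacing = 25.87 × 111.2 km/° = 2877 km.
At 43° latitude, spacing = 2877 × cos(43°) = 2104 km.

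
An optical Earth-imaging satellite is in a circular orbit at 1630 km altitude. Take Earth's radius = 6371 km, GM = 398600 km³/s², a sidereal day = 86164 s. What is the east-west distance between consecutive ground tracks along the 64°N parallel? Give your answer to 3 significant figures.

Semi-major axis a = 6371 + 1630 = 8001 km. Period T = 2π√(a³/μ) = 2π√(8001³/398600) = 7122.4 s = 118.71 min.
Node shift per orbit = (7122.4/86164) × 360° = 29.76°.
Equatorial spacing = 29.76 × 111.2 km/° = 3309 km.
At 64° latitude, spacing = 3309 × cos(64°) = 1451 km.

1450 km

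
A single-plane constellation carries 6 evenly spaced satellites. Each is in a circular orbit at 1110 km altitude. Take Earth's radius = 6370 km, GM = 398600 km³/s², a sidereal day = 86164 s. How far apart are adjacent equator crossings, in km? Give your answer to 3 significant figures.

498 km

Semi-major axis a = 6370 + 1110 = 7480 km. Period T = 2π√(a³/μ) = 2π√(7480³/398600) = 6438.2 s = 107.30 min.
Single-satellite node shift = (6438.2/86164) × 360° = 26.90°.
With 6 satellites evenly phased, successive equator crossings are 26.90/6 = 4.483° apart.
That is 4.483 × 111.2 = 498 km at the equator.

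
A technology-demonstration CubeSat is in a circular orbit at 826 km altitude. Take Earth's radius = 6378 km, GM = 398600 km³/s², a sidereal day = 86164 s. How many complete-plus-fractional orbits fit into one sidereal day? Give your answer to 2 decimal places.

14.16

Semi-major axis a = 6378 + 826 = 7204 km. Period T = 2π√(a³/μ) = 2π√(7204³/398600) = 6085.2 s = 101.42 min.
Orbits per sidereal day = 86164 / 6085.2 = 14.160.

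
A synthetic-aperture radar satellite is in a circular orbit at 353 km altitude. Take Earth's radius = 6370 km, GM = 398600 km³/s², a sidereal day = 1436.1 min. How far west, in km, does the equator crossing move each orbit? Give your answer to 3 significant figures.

2550 km

Semi-major axis a = 6370 + 353 = 6723 km. Period T = 2π√(a³/μ) = 2π√(6723³/398600) = 5486.0 s = 91.43 min.
During one orbit Earth rotates (5486.0 / 86166) × 360° = 22.92°.
At the equator that is 22.92° × (2π·6370/360) km/° = 22.92 × 111.2 = 2548 km.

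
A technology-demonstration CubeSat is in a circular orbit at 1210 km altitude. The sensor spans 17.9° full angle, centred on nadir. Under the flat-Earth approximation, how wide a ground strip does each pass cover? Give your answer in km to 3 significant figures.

Half-angle = 17.9°/2 = 8.95°.
Swath width ≈ 2h·tan(θ/2) = 2 × 1210 × tan(8.95°) = 381.1 km.

381 km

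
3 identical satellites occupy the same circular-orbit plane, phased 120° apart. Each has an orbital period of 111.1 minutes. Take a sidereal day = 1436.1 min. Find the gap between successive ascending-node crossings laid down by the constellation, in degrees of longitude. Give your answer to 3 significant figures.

9.28°

T = 111.1 min = 6666.0 s.
Single-satellite node shift = (6666.0/86166) × 360° = 27.85°.
With 3 satellites evenly phased, successive equator crossings are 27.85/3 = 9.283° apart.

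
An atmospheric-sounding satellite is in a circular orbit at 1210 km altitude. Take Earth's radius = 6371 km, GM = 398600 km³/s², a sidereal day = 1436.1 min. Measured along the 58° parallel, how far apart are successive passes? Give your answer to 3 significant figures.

1620 km

Semi-major axis a = 6371 + 1210 = 7581 km. Period T = 2π√(a³/μ) = 2π√(7581³/398600) = 6569.0 s = 109.48 min.
Node shift per orbit = (6569.0/86166) × 360° = 27.45°.
Equatorial spacing = 27.45 × 111.2 km/° = 3052 km.
At 58° latitude, spacing = 3052 × cos(58°) = 1617 km.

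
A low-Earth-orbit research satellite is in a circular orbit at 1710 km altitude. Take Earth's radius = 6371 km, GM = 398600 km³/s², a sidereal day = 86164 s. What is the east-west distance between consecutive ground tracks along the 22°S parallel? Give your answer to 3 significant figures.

3110 km

Semi-major axis a = 6371 + 1710 = 8081 km. Period T = 2π√(a³/μ) = 2π√(8081³/398600) = 7229.5 s = 120.49 min.
Node shift per orbit = (7229.5/86164) × 360° = 30.21°.
Equatorial spacing = 30.21 × 111.2 km/° = 3359 km.
At 22° latitude, spacing = 3359 × cos(22°) = 3114 km.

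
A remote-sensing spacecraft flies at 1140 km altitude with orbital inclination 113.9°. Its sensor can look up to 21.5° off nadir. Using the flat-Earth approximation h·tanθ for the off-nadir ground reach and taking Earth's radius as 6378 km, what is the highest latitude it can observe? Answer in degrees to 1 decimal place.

Retrograde orbit: the ground track reaches ±(180° − i) = ±(180 − 113.9) = ±66.1°.
Sensor half-swath on the ground ≈ 1140·tan(21.5°) = 449 km = 4.03° of latitude.
Maximum observable latitude ≈ 66.1 + 4.03 = 70.1°.

70.1°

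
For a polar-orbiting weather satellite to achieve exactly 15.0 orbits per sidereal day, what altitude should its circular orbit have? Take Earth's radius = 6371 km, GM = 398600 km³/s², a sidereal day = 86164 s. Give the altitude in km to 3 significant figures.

561 km

Required period T = 86164 / 15.0 = 5744.3 s.
From T = 2π√(a³/μ): a = (μ T²/4π²)^(1/3) = (398600 × 5744.3² / 4π²)^(1/3) = 6932 km.
Altitude h = a − R = 6932 − 6371 = 561 km.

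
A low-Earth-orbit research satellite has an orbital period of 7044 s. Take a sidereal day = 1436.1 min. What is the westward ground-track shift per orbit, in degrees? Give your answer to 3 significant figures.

During one orbit Earth rotates (7044.0 / 86166) × 360° = 29.43°.

29.4°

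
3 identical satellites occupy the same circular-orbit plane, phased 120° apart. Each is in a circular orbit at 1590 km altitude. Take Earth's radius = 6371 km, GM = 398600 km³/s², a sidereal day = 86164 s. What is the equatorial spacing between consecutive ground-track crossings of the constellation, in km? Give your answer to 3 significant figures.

1090 km

Semi-major axis a = 6371 + 1590 = 7961 km. Period T = 2π√(a³/μ) = 2π√(7961³/398600) = 7069.1 s = 117.82 min.
Single-satellite node shift = (7069.1/86164) × 360° = 29.54°.
With 3 satellites evenly phased, successive equator crossings are 29.54/3 = 9.845° apart.
That is 9.845 × 111.2 = 1095 km at the equator.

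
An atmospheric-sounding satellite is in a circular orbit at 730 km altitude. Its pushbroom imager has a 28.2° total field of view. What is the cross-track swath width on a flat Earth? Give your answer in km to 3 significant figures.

Half-angle = 28.2°/2 = 14.1°.
Swath width ≈ 2h·tan(θ/2) = 2 × 730 × tan(14.1°) = 366.7 km.

367 km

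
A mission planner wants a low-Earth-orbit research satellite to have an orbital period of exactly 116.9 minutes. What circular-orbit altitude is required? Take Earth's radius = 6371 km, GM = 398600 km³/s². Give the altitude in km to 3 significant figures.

1550 km

T = 116.9 min = 7014.0 s.
From T = 2π√(a³/μ): a = (μ T²/4π²)^(1/3) = (398600 × 7014.0² / 4π²)^(1/3) = 7920 km.
Altitude h = a − R = 7920 − 6371 = 1549 km.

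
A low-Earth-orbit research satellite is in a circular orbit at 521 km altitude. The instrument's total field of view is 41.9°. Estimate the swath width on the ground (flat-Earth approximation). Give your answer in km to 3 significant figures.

Half-angle = 41.9°/2 = 20.95°.
Swath width ≈ 2h·tan(θ/2) = 2 × 521 × tan(20.95°) = 398.9 km.

399 km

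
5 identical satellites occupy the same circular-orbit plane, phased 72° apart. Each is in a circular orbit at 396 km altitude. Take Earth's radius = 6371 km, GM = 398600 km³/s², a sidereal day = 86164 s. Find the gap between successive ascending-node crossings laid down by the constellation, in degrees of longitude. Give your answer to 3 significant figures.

Semi-major axis a = 6371 + 396 = 6767 km. Period T = 2π√(a³/μ) = 2π√(6767³/398600) = 5539.9 s = 92.33 min.
Single-satellite node shift = (5539.9/86164) × 360° = 23.15°.
With 5 satellites evenly phased, successive equator crossings are 23.15/5 = 4.629° apart.

4.63°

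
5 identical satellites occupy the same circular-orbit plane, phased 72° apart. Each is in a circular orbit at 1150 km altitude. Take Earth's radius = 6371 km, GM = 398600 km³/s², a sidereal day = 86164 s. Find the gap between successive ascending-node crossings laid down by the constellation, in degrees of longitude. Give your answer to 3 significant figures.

5.42°

Semi-major axis a = 6371 + 1150 = 7521 km. Period T = 2π√(a³/μ) = 2π√(7521³/398600) = 6491.2 s = 108.19 min.
Single-satellite node shift = (6491.2/86164) × 360° = 27.12°.
With 5 satellites evenly phased, successive equator crossings are 27.12/5 = 5.424° apart.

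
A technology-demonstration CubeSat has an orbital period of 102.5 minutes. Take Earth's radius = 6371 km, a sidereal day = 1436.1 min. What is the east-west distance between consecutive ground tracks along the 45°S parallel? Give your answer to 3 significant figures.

2020 km

T = 102.5 min = 6150.0 s.
Node shift per orbit = (6150.0/86166) × 360° = 25.69°.
Equatorial spacing = 25.69 × 111.2 km/° = 2857 km.
At 45° latitude, spacing = 2857 × cos(45°) = 2020 km.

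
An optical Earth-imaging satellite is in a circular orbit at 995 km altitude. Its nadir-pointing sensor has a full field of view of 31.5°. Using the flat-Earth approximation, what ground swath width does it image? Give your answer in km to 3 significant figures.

561 km

Half-angle = 31.5°/2 = 15.75°.
Swath width ≈ 2h·tan(θ/2) = 2 × 995 × tan(15.75°) = 561.2 km.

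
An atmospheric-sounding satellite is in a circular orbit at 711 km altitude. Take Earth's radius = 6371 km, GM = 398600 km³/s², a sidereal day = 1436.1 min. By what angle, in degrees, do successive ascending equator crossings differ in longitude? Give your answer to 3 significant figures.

Semi-major axis a = 6371 + 711 = 7082 km. Period T = 2π√(a³/μ) = 2π√(7082³/398600) = 5931.2 s = 98.85 min.
During one orbit Earth rotates (5931.2 / 86166) × 360° = 24.78°.

24.8°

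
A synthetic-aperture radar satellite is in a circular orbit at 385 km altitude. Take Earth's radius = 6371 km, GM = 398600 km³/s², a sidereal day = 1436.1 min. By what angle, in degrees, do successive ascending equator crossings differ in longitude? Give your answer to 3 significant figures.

23.1°

Semi-major axis a = 6371 + 385 = 6756 km. Period T = 2π√(a³/μ) = 2π√(6756³/398600) = 5526.4 s = 92.11 min.
During one orbit Earth rotates (5526.4 / 86166) × 360° = 23.09°.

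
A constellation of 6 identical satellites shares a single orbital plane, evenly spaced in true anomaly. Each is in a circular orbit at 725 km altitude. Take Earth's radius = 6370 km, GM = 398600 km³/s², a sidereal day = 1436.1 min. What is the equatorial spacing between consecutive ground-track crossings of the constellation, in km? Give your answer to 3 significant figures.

460 km

Semi-major axis a = 6370 + 725 = 7095 km. Period T = 2π√(a³/μ) = 2π√(7095³/398600) = 5947.6 s = 99.13 min.
Single-satellite node shift = (5947.6/86166) × 360° = 24.85°.
With 6 satellites evenly phased, successive equator crossings are 24.85/6 = 4.141° apart.
That is 4.141 × 111.2 = 460 km at the equator.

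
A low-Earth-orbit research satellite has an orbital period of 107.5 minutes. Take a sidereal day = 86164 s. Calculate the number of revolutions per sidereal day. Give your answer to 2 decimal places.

13.36

T = 107.5 min = 6450.0 s.
Orbits per sidereal day = 86164 / 6450.0 = 13.359.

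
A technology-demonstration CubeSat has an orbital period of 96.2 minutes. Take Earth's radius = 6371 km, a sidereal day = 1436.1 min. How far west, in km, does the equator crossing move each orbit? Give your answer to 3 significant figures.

2680 km

T = 96.2 min = 5772.0 s.
During one orbit Earth rotates (5772.0 / 86166) × 360° = 24.12°.
At the equator that is 24.12° × (2π·6371/360) km/° = 24.12 × 111.2 = 2682 km.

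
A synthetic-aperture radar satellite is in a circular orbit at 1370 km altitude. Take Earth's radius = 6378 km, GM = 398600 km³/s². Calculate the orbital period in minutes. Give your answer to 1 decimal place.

Semi-major axis a = 6378 + 1370 = 7748 km. Period T = 2π√(a³/μ) = 2π√(7748³/398600) = 6787.3 s = 113.12 min.

113.1 min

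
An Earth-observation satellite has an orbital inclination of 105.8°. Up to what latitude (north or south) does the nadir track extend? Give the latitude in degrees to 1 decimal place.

74.2°

Retrograde orbit: the ground track reaches ±(180° − i) = ±(180 − 105.8) = ±74.2°.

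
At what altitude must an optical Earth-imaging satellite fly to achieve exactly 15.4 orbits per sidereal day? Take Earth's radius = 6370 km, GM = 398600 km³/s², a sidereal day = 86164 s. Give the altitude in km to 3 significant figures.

442 km

Required period T = 86164 / 15.4 = 5595.1 s.
From T = 2π√(a³/μ): a = (μ T²/4π²)^(1/3) = (398600 × 5595.1² / 4π²)^(1/3) = 6812 km.
Altitude h = a − R = 6812 − 6370 = 442 km.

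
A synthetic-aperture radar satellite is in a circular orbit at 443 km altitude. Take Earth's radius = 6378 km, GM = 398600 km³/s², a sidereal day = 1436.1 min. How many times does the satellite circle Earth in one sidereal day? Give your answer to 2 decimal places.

Semi-major axis a = 6378 + 443 = 6821 km. Period T = 2π√(a³/μ) = 2π√(6821³/398600) = 5606.4 s = 93.44 min.
Orbits per sidereal day = 86166 / 5606.4 = 15.369.

15.37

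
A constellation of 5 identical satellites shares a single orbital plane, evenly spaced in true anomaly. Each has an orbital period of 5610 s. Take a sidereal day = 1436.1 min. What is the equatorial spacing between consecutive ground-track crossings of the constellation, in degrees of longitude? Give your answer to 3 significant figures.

Single-satellite node shift = (5610.0/86166) × 360° = 23.44°.
With 5 satellites evenly phased, successive equator crossings are 23.44/5 = 4.688° apart.

4.69°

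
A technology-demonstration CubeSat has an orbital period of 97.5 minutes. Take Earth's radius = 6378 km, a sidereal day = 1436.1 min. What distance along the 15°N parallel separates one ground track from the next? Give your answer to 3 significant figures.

T = 97.5 min = 5850.0 s.
Node shift per orbit = (5850.0/86166) × 360° = 24.44°.
Equatorial spacing = 24.44 × 111.3 km/° = 2721 km.
At 15° latitude, spacing = 2721 × cos(15°) = 2628 km.

2630 km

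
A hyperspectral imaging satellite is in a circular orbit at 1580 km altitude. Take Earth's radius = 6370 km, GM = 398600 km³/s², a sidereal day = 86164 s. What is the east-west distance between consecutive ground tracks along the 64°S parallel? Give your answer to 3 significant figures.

Semi-major axis a = 6370 + 1580 = 7950 km. Period T = 2π√(a³/μ) = 2π√(7950³/398600) = 7054.4 s = 117.57 min.
Node shift per orbit = (7054.4/86164) × 360° = 29.47°.
Equatorial spacing = 29.47 × 111.2 km/° = 3277 km.
At 64° latitude, spacing = 3277 × cos(64°) = 1436 km.

1440 km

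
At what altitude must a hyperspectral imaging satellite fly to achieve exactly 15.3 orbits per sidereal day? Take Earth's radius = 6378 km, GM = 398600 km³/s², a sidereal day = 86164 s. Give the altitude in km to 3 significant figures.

Required period T = 86164 / 15.3 = 5631.6 s.
From T = 2π√(a³/μ): a = (μ T²/4π²)^(1/3) = (398600 × 5631.6² / 4π²)^(1/3) = 6841 km.
Altitude h = a − R = 6841 − 6378 = 463 km.

463 km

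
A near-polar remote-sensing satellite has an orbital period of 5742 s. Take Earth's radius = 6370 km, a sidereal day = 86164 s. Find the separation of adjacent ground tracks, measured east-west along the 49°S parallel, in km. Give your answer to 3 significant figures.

Node shift per orbit = (5742.0/86164) × 360° = 23.99°.
Equatorial spacing = 23.99 × 111.2 km/° = 2667 km.
At 49° latitude, spacing = 2667 × cos(49°) = 1750 km.

1750 km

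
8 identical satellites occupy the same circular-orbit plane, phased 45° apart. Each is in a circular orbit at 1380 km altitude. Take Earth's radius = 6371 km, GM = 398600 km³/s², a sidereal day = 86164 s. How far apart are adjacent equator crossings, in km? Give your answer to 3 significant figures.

Semi-major axis a = 6371 + 1380 = 7751 km. Period T = 2π√(a³/μ) = 2π√(7751³/398600) = 6791.2 s = 113.19 min.
Single-satellite node shift = (6791.2/86164) × 360° = 28.37°.
With 8 satellites evenly phased, successive equator crossings are 28.37/8 = 3.547° apart.
That is 3.547 × 111.2 = 394 km at the equator.

394 km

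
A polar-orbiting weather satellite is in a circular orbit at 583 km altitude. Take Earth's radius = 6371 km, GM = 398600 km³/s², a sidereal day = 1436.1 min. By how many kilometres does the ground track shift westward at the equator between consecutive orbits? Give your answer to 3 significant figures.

Semi-major axis a = 6371 + 583 = 6954 km. Period T = 2π√(a³/μ) = 2π√(6954³/398600) = 5771.2 s = 96.19 min.
During one orbit Earth rotates (5771.2 / 86166) × 360° = 24.11°.
At the equator that is 24.11° × (2π·6371/360) km/° = 24.11 × 111.2 = 2681 km.

2680 km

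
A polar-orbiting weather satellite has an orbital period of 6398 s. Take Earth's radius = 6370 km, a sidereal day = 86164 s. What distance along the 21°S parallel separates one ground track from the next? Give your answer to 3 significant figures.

2770 km

Node shift per orbit = (6398.0/86164) × 360° = 26.73°.
Equatorial spacing = 26.73 × 111.2 km/° = 2972 km.
At 21° latitude, spacing = 2972 × cos(21°) = 2775 km.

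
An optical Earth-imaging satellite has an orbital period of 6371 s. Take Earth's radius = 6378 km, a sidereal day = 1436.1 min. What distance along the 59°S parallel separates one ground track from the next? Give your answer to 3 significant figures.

1530 km

Node shift per orbit = (6371.0/86166) × 360° = 26.62°.
Equatorial spacing = 26.62 × 111.3 km/° = 2963 km.
At 59° latitude, spacing = 2963 × cos(59°) = 1526 km.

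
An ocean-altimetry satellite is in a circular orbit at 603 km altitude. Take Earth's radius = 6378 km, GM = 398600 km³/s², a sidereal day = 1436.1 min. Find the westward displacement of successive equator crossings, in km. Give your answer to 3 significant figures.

2700 km

Semi-major axis a = 6378 + 603 = 6981 km. Period T = 2π√(a³/μ) = 2π√(6981³/398600) = 5804.8 s = 96.75 min.
During one orbit Earth rotates (5804.8 / 86166) × 360° = 24.25°.
At the equator that is 24.25° × (2π·6378/360) km/° = 24.25 × 111.3 = 2700 km.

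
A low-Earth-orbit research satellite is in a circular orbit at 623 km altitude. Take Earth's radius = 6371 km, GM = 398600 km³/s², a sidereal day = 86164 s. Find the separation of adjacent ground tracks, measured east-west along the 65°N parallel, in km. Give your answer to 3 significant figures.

Semi-major axis a = 6371 + 623 = 6994 km. Period T = 2π√(a³/μ) = 2π√(6994³/398600) = 5821.0 s = 97.02 min.
Node shift per orbit = (5821.0/86164) × 360° = 24.32°.
Equatorial spacing = 24.32 × 111.2 km/° = 2704 km.
At 65° latitude, spacing = 2704 × cos(65°) = 1143 km.

1140 km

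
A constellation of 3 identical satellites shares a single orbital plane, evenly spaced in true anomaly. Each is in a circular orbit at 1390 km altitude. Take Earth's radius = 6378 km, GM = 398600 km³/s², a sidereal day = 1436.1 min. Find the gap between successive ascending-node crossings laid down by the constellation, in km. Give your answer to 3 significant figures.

1060 km

Semi-major axis a = 6378 + 1390 = 7768 km. Period T = 2π√(a³/μ) = 2π√(7768³/398600) = 6813.6 s = 113.56 min.
Single-satellite node shift = (6813.6/86166) × 360° = 28.47°.
With 3 satellites evenly phased, successive equator crossings are 28.47/3 = 9.489° apart.
That is 9.489 × 111.3 = 1056 km at the equator.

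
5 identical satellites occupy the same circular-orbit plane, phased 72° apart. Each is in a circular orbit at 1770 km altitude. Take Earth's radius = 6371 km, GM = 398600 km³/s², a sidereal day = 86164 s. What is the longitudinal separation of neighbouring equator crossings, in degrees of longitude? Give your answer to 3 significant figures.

Semi-major axis a = 6371 + 1770 = 8141 km. Period T = 2π√(a³/μ) = 2π√(8141³/398600) = 7310.2 s = 121.84 min.
Single-satellite node shift = (7310.2/86164) × 360° = 30.54°.
With 5 satellites evenly phased, successive equator crossings are 30.54/5 = 6.108° apart.

6.11°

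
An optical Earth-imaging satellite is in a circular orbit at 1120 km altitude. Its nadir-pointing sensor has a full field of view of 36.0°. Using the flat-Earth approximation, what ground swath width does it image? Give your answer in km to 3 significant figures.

Half-angle = 36.0°/2 = 18°.
Swath width ≈ 2h·tan(θ/2) = 2 × 1120 × tan(18°) = 727.8 km.

728 km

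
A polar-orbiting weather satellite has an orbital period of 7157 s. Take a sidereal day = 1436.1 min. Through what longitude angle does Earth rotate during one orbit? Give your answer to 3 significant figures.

29.9°

During one orbit Earth rotates (7157.0 / 86166) × 360° = 29.90°.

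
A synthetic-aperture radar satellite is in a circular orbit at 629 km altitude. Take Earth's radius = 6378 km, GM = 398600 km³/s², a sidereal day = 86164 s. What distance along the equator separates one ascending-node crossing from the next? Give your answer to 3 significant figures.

Semi-major axis a = 6378 + 629 = 7007 km. Period T = 2π√(a³/μ) = 2π√(7007³/398600) = 5837.3 s = 97.29 min.
During one orbit Earth rotates (5837.3 / 86164) × 360° = 24.39°.
At the equator that is 24.39° × (2π·6378/360) km/° = 24.39 × 111.3 = 2715 km.

2710 km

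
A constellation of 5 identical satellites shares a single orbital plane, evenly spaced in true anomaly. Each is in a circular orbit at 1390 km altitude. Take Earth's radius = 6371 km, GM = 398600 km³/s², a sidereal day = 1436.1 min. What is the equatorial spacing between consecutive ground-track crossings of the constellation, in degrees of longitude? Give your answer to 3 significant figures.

5.69°

Semi-major axis a = 6371 + 1390 = 7761 km. Period T = 2π√(a³/μ) = 2π√(7761³/398600) = 6804.4 s = 113.41 min.
Single-satellite node shift = (6804.4/86166) × 360° = 28.43°.
With 5 satellites evenly phased, successive equator crossings are 28.43/5 = 5.686° apart.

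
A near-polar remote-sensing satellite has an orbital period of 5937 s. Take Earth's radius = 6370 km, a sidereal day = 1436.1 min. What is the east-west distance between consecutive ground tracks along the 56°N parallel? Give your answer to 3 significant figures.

1540 km

Node shift per orbit = (5937.0/86166) × 360° = 24.80°.
Equatorial spacing = 24.80 × 111.2 km/° = 2758 km.
At 56° latitude, spacing = 2758 × cos(56°) = 1542 km.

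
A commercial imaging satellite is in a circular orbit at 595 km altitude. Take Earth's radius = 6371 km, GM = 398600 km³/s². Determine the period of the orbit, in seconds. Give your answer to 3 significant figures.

5790 seconds

Semi-major axis a = 6371 + 595 = 6966 km. Period T = 2π√(a³/μ) = 2π√(6966³/398600) = 5786.1 s = 96.44 min.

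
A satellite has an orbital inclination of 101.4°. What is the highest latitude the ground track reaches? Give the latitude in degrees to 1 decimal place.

78.6°

Retrograde orbit: the ground track reaches ±(180° − i) = ±(180 − 101.4) = ±78.6°.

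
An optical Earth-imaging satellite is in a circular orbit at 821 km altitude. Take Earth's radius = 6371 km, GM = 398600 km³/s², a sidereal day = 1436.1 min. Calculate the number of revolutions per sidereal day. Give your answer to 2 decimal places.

Semi-major axis a = 6371 + 821 = 7192 km. Period T = 2π√(a³/μ) = 2π√(7192³/398600) = 6070.0 s = 101.17 min.
Orbits per sidereal day = 86166 / 6070.0 = 14.195.

14.20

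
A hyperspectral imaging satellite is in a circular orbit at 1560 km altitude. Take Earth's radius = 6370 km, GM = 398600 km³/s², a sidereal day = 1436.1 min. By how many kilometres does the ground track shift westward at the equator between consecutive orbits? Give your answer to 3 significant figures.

Semi-major axis a = 6370 + 1560 = 7930 km. Period T = 2π√(a³/μ) = 2π√(7930³/398600) = 7027.8 s = 117.13 min.
During one orbit Earth rotates (7027.8 / 86166) × 360° = 29.36°.
At the equator that is 29.36° × (2π·6370/360) km/° = 29.36 × 111.2 = 3264 km.

3260 km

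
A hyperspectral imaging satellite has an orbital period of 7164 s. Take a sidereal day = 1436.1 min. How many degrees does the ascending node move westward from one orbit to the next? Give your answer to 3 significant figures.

29.9°

During one orbit Earth rotates (7164.0 / 86166) × 360° = 29.93°.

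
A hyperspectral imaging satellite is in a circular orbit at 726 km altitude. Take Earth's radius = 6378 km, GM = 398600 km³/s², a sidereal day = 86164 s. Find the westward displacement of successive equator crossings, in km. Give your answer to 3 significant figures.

2770 km

Semi-major axis a = 6378 + 726 = 7104 km. Period T = 2π√(a³/μ) = 2π√(7104³/398600) = 5958.9 s = 99.31 min.
During one orbit Earth rotates (5958.9 / 86164) × 360° = 24.90°.
At the equator that is 24.90° × (2π·6378/360) km/° = 24.90 × 111.3 = 2771 km.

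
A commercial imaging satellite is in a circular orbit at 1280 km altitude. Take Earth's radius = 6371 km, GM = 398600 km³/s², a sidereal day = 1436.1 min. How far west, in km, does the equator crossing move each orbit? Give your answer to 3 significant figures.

Semi-major axis a = 6371 + 1280 = 7651 km. Period T = 2π√(a³/μ) = 2π√(7651³/398600) = 6660.2 s = 111.00 min.
During one orbit Earth rotates (6660.2 / 86166) × 360° = 27.83°.
At the equator that is 27.83° × (2π·6371/360) km/° = 27.83 × 111.2 = 3094 km.

3090 km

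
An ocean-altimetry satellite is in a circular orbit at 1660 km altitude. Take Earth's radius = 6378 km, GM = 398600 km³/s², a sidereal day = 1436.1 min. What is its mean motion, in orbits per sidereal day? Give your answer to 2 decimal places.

12.01

Semi-major axis a = 6378 + 1660 = 8038 km. Period T = 2π√(a³/μ) = 2π√(8038³/398600) = 7171.9 s = 119.53 min.
Orbits per sidereal day = 86166 / 7171.9 = 12.014.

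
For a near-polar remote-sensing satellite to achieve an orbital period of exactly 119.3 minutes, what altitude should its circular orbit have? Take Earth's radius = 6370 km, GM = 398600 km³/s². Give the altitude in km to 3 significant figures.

T = 119.3 min = 7158.0 s.
From T = 2π√(a³/μ): a = (μ T²/4π²)^(1/3) = (398600 × 7158.0² / 4π²)^(1/3) = 8028 km.
Altitude h = a − R = 8028 − 6370 = 1658 km.

1660 km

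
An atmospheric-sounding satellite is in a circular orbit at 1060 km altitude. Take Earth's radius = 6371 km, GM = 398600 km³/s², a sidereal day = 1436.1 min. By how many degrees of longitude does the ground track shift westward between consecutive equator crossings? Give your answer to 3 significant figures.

Semi-major axis a = 6371 + 1060 = 7431 km. Period T = 2π√(a³/μ) = 2π√(7431³/398600) = 6375.0 s = 106.25 min.
During one orbit Earth rotates (6375.0 / 86166) × 360° = 26.63°.

26.6°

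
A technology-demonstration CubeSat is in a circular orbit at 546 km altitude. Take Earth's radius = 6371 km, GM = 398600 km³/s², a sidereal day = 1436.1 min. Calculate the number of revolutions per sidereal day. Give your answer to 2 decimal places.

Semi-major axis a = 6371 + 546 = 6917 km. Period T = 2π√(a³/μ) = 2π√(6917³/398600) = 5725.2 s = 95.42 min.
Orbits per sidereal day = 86166 / 5725.2 = 15.050.

15.05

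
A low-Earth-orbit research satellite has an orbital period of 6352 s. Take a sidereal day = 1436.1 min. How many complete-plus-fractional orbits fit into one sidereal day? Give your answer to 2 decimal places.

Orbits per sidereal day = 86166 / 6352.0 = 13.565.

13.57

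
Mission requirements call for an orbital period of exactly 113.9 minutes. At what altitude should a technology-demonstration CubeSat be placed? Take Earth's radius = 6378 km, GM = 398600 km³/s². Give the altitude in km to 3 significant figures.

T = 113.9 min = 6834.0 s.
From T = 2π√(a³/μ): a = (μ T²/4π²)^(1/3) = (398600 × 6834.0² / 4π²)^(1/3) = 7784 km.
Altitude h = a − R = 7784 − 6378 = 1406 km.

1410 km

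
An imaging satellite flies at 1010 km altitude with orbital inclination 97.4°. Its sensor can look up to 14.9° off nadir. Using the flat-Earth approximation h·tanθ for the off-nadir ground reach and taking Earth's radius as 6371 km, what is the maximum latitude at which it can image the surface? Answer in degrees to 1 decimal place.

85.0°

Retrograde orbit: the ground track reaches ±(180° − i) = ±(180 − 97.4) = ±82.6°.
Sensor half-swath on the ground ≈ 1010·tan(14.9°) = 269 km = 2.42° of latitude.
Maximum observable latitude ≈ 82.6 + 2.42 = 85.0°.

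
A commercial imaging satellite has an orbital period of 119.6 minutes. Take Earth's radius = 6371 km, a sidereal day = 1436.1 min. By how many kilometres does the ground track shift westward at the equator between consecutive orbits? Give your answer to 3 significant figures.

T = 119.6 min = 7176.0 s.
During one orbit Earth rotates (7176.0 / 86166) × 360° = 29.98°.
At the equator that is 29.98° × (2π·6371/360) km/° = 29.98 × 111.2 = 3334 km.

3330 km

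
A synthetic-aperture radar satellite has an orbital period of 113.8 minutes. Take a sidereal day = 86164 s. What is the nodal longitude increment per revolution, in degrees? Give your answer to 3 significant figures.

T = 113.8 min = 6828.0 s.
During one orbit Earth rotates (6828.0 / 86164) × 360° = 28.53°.

28.5°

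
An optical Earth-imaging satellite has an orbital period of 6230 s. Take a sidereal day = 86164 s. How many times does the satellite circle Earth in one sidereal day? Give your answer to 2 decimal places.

Orbits per sidereal day = 86164 / 6230.0 = 13.830.

13.83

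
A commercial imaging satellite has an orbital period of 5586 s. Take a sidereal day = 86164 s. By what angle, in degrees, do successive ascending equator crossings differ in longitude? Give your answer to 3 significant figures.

23.3°

During one orbit Earth rotates (5586.0 / 86164) × 360° = 23.34°.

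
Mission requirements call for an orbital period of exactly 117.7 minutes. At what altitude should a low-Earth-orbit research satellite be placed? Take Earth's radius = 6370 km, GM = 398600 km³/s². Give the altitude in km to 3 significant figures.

T = 117.7 min = 7062.0 s.
From T = 2π√(a³/μ): a = (μ T²/4π²)^(1/3) = (398600 × 7062.0² / 4π²)^(1/3) = 7956 km.
Altitude h = a − R = 7956 − 6370 = 1586 km.

1590 km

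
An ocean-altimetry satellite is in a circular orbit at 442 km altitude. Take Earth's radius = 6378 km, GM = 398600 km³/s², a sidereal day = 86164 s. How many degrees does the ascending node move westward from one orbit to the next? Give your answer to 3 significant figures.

23.4°

Semi-major axis a = 6378 + 442 = 6820 km. Period T = 2π√(a³/μ) = 2π√(6820³/398600) = 5605.2 s = 93.42 min.
During one orbit Earth rotates (5605.2 / 86164) × 360° = 23.42°.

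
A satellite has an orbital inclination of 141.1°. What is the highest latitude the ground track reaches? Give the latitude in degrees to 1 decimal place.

38.9°

Retrograde orbit: the ground track reaches ±(180° − i) = ±(180 − 141.1) = ±38.9°.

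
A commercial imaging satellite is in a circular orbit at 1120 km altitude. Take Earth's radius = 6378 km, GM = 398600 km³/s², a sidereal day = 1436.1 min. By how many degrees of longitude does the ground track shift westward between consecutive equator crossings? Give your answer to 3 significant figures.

Semi-major axis a = 6378 + 1120 = 7498 km. Period T = 2π√(a³/μ) = 2π√(7498³/398600) = 6461.4 s = 107.69 min.
During one orbit Earth rotates (6461.4 / 86166) × 360° = 27.00°.

27.0°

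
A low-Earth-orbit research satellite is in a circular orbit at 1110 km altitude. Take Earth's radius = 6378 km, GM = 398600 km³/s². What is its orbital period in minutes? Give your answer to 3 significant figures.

107 min

Semi-major axis a = 6378 + 1110 = 7488 km. Period T = 2π√(a³/μ) = 2π√(7488³/398600) = 6448.5 s = 107.48 min.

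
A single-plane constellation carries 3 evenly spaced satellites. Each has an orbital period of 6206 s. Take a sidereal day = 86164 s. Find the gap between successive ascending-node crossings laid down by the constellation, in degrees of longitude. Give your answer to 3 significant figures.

8.64°

Single-satellite node shift = (6206.0/86164) × 360° = 25.93°.
With 3 satellites evenly phased, successive equator crossings are 25.93/3 = 8.643° apart.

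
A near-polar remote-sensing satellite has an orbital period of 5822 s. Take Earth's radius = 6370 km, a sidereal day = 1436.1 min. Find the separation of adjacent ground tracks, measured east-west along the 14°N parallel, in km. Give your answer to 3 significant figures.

2620 km

Node shift per orbit = (5822.0/86166) × 360° = 24.32°.
Equatorial spacing = 24.32 × 111.2 km/° = 2704 km.
At 14° latitude, spacing = 2704 × cos(14°) = 2624 km.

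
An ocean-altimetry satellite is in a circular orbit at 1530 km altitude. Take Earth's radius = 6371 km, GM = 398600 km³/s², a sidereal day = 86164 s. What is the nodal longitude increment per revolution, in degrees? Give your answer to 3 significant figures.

29.2°

Semi-major axis a = 6371 + 1530 = 7901 km. Period T = 2π√(a³/μ) = 2π√(7901³/398600) = 6989.3 s = 116.49 min.
During one orbit Earth rotates (6989.3 / 86164) × 360° = 29.20°.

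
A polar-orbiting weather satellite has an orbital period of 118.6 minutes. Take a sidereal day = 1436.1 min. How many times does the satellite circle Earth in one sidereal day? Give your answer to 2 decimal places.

T = 118.6 min = 7116.0 s.
Orbits per sidereal day = 86166 / 7116.0 = 12.109.

12.11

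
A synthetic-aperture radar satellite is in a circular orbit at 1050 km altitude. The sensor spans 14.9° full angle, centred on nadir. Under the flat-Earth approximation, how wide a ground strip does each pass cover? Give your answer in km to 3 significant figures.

275 km

Half-angle = 14.9°/2 = 7.45°.
Swath width ≈ 2h·tan(θ/2) = 2 × 1050 × tan(7.45°) = 274.6 km.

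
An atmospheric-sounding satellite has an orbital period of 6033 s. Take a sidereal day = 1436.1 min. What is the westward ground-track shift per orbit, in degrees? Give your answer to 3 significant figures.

25.2°

During one orbit Earth rotates (6033.0 / 86166) × 360° = 25.21°.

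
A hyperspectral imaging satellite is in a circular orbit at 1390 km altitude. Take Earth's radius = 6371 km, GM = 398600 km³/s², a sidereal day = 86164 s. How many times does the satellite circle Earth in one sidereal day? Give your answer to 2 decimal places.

Semi-major axis a = 6371 + 1390 = 7761 km. Period T = 2π√(a³/μ) = 2π√(7761³/398600) = 6804.4 s = 113.41 min.
Orbits per sidereal day = 86164 / 6804.4 = 12.663.

12.66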